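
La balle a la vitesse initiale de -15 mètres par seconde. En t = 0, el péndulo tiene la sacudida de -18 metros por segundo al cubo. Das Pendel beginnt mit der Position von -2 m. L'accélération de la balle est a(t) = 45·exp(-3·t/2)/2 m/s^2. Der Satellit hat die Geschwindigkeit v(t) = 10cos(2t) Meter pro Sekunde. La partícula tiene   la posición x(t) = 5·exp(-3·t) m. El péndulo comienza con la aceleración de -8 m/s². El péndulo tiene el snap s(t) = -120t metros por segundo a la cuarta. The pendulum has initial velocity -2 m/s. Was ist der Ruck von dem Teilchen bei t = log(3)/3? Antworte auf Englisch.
To solve this, we need to take 3 derivatives of our position equation x(t) = 5·exp(-3·t). Differentiating position, we get velocity: v(t) = -15·exp(-3·t). The derivative of velocity gives acceleration: a(t) = 45·exp(-3·t). The derivative of acceleration gives jerk: j(t) = -135·exp(-3·t). Using j(t) = -135·exp(-3·t) and substituting t = log(3)/3, we find j = -45.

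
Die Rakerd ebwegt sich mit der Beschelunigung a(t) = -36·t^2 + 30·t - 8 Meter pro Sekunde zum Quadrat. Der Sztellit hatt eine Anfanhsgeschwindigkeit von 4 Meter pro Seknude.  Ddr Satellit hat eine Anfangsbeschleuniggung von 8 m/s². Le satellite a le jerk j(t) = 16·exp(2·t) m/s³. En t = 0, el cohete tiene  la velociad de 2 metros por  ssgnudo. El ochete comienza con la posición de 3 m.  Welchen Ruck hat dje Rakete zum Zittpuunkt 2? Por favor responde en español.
Debemos derivar nuestra ecuación de la aceleración a(t) = -36·t^2 + 30·t - 8 1 vez. La derivada de la aceleración da la sacudida: j(t) = 30 - 72·t. De la ecuación de la sacudida j(t) = 30 - 72·t, sustituimos t = 2 para obtener j = -114.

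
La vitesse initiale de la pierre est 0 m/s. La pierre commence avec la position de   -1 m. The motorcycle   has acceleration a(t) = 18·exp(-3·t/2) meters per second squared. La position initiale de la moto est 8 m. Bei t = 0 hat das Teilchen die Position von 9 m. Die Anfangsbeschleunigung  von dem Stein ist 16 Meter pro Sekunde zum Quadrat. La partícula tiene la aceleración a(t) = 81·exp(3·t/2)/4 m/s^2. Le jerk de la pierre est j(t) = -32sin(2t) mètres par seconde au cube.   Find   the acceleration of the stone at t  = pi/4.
Starting from jerk j(t) = -32·sin(2·t), we take 1 antiderivative. Integrating jerk and using the initial condition a(0) = 16, we get a(t) = 16·cos(2·t). We have acceleration a(t) = 16·cos(2·t). Substituting t = pi/4: a(pi/4) = 0.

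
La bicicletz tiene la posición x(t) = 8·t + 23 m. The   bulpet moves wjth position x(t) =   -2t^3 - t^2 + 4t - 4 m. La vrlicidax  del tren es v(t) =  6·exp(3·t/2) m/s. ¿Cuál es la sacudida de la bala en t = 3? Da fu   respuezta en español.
Debemos derivar nuestra ecuación de la posición x(t) = -2·t^3 - t^2 + 4·t - 4 3 veces. Derivando la posición, obtenemos la velocidad: v(t) = -6·t^2 - 2·t + 4. La derivada de la velocidad da la aceleración: a(t) = -12·t - 2. La derivada de la aceleración da la sacudida: j(t) = -12. Tenemos la sacudida j(t) = -12. Sustituyendo t = 3: j(3) = -12.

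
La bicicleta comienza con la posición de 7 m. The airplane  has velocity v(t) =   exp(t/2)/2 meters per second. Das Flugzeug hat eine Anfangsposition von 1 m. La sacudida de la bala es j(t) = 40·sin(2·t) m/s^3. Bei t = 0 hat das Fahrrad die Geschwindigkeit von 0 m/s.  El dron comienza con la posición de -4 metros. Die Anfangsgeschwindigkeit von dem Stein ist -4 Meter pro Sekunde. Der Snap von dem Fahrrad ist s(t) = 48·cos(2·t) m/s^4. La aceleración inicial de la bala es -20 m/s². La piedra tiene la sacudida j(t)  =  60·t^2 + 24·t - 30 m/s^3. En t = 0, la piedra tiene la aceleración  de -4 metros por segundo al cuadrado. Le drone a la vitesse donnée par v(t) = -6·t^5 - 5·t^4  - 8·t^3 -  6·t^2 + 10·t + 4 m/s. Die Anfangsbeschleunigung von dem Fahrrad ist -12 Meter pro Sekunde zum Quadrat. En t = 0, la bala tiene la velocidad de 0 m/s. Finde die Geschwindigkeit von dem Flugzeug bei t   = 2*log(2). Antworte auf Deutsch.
Mit v(t) = exp(t/2)/2 und Einsetzen von t = 2*log(2), finden wir v = 1.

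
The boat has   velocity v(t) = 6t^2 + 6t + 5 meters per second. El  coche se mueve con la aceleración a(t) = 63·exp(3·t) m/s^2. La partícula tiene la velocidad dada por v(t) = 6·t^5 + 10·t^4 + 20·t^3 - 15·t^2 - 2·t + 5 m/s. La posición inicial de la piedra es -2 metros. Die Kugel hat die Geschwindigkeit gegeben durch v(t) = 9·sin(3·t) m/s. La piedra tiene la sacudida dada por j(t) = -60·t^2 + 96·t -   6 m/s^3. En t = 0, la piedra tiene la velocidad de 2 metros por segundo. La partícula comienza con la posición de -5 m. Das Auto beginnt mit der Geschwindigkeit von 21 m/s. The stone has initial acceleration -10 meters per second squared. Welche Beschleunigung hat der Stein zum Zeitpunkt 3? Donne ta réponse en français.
Nous devons trouver l'intégrale de notre équation du jerk j(t) = -60·t^2 + 96·t - 6 1 fois. En intégrant le jerk et en utilisant la condition initiale a(0) = -10, nous obtenons a(t) = -20·t^3 + 48·t^2 - 6·t - 10. En utilisant a(t) = -20·t^3 + 48·t^2 - 6·t - 10 et en substituant t = 3, nous trouvons a = -136.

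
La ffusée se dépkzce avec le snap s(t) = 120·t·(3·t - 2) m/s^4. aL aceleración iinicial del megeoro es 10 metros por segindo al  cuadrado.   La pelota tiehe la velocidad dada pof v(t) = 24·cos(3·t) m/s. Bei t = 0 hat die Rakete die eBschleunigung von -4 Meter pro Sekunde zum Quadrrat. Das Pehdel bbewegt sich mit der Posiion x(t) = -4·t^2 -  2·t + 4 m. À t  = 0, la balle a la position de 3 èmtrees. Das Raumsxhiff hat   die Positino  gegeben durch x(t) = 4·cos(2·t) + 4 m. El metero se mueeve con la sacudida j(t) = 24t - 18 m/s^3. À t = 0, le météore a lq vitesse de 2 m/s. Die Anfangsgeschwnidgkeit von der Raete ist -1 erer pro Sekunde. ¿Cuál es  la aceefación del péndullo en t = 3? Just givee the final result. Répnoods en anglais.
The answer is -8.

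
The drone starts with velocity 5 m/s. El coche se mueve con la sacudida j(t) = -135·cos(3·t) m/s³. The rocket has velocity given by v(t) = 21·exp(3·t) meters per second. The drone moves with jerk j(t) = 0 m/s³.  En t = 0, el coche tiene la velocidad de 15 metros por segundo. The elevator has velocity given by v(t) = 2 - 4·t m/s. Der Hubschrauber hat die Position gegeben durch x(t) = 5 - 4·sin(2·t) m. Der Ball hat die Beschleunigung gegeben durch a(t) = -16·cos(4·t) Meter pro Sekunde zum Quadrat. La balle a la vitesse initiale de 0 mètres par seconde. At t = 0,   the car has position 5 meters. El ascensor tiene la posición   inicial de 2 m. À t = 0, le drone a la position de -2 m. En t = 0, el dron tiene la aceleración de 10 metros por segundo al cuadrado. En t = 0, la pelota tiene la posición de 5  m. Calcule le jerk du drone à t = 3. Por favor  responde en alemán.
Mit j(t) = 0 und Einsetzen von t = 3, finden wir j = 0.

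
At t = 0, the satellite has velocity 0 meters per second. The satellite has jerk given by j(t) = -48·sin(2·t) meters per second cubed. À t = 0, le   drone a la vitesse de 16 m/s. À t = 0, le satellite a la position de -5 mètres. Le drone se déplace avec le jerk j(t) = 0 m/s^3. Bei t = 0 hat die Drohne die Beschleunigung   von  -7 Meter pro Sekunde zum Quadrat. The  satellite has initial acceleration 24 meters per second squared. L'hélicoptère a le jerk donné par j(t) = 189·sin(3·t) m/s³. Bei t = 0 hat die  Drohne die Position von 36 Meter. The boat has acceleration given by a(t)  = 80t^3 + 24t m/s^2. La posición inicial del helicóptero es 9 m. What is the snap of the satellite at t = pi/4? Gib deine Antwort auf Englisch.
To solve this, we need to take 1 derivative of our jerk equation j(t) = -48·sin(2·t). Differentiating jerk, we get snap: s(t) = -96·cos(2·t). Using s(t) = -96·cos(2·t) and substituting t = pi/4, we find s = 0.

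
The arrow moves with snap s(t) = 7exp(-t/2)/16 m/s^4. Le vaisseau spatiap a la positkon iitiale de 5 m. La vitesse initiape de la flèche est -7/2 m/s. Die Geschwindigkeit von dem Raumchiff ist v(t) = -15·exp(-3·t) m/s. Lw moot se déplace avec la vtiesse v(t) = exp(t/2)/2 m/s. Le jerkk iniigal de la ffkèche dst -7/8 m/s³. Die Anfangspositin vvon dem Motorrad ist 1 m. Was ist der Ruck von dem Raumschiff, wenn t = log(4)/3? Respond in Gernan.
Ausgehend von der Geschwindigkeit v(t) = -15·exp(-3·t), nehmen wir 2 Ableitungen. Mit d/dt von v(t) finden wir a(t) = 45·exp(-3·t). Die Ableitung von der Beschleunigung ergibt den Ruck: j(t) = -135·exp(-3·t). Wir haben den Ruck j(t) = -135·exp(-3·t). Durch Einsetzen von t = log(4)/3: j(log(4)/3) = -135/4.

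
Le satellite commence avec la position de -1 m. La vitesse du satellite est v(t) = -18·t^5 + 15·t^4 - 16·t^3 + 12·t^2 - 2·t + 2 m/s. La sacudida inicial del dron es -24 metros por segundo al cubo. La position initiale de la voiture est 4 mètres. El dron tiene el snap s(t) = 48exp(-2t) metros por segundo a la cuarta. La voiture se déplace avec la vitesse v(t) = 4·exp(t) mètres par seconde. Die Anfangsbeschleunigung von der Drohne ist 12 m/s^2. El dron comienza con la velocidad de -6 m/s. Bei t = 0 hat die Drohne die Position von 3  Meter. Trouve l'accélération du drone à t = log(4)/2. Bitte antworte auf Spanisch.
Para resolver esto, necesitamos tomar 2 integrales de nuestra ecuación del snap s(t) = 48·exp(-2·t). Integrando el snap y usando la condición inicial j(0) = -24, obtenemos j(t) = -24·exp(-2·t). Integrando la sacudida y usando la condición inicial a(0) = 12, obtenemos a(t) = 12·exp(-2·t). De la ecuación de la aceleración a(t) = 12·exp(-2·t), sustituimos t = log(4)/2 para obtener a = 3.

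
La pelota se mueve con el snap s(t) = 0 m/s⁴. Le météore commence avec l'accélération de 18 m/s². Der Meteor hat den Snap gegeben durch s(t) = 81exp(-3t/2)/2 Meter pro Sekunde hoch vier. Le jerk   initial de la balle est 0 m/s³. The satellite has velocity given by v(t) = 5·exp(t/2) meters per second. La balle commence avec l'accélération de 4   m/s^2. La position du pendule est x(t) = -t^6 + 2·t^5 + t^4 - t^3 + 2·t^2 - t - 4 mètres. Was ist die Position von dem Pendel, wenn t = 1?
Wir haben die Position x(t) = -t^6 + 2·t^5 + t^4 - t^3 + 2·t^2 - t - 4. Durch Einsetzen von t = 1: x(1) = -2.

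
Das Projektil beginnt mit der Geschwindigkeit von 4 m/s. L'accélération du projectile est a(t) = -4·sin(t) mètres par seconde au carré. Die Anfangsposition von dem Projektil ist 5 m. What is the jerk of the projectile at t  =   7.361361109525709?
To solve this, we need to take 1 derivative of our acceleration equation a(t) = -4·sin(t). The derivative of acceleration gives jerk: j(t) = -4·cos(t). Using j(t) = -4·cos(t) and substituting t = 7.361361109525709, we find j = -1.89174577769913.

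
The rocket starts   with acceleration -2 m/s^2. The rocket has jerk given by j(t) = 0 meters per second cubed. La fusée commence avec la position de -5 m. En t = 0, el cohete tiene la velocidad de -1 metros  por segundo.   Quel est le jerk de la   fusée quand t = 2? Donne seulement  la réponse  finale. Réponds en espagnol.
j(2) = 0.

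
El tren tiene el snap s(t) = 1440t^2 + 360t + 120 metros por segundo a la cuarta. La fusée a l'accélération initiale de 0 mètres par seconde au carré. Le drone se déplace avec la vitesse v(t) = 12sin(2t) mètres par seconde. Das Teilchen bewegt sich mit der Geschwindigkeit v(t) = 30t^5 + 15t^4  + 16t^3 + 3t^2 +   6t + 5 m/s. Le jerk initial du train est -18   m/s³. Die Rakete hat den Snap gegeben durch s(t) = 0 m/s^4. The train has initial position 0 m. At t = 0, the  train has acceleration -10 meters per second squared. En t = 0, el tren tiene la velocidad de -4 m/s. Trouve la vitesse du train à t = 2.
Pour résoudre ceci, nous devons prendre 3 primitives de notre équation du snap s(t) = 1440·t^2 + 360·t + 120. L'intégrale du snap, avec j(0) = -18, donne le jerk: j(t) = 480·t^3 + 180·t^2 + 120·t - 18. En prenant ∫j(t)dt et en appliquant a(0) = -10, nous trouvons a(t) = 120·t^4 + 60·t^3 + 60·t^2 - 18·t - 10. La primitive de l'accélération, avec v(0) = -4, donne la vitesse: v(t) = 24·t^5 + 15·t^4 + 20·t^3 - 9·t^2 - 10·t - 4. Nous avons la vitesse v(t) = 24·t^5 + 15·t^4 + 20·t^3 - 9·t^2 - 10·t - 4. En substituant t = 2: v(2) = 1108.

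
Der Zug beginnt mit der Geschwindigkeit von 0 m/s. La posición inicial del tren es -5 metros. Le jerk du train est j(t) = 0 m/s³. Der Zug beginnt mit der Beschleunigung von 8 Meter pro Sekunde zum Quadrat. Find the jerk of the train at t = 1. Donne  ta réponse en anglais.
Using j(t) = 0 and substituting t = 1, we find j = 0.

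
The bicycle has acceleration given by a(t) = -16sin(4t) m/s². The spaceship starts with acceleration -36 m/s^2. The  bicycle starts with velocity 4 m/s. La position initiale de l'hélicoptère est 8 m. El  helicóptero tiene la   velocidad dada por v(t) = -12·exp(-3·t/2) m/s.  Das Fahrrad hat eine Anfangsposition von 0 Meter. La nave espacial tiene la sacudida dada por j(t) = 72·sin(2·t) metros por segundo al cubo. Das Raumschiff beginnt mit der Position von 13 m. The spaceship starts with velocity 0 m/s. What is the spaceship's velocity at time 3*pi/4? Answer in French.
Pour résoudre ceci, nous devons prendre 2 intégrales de notre équation du jerk j(t) = 72·sin(2·t). L'intégrale du jerk, avec a(0) = -36, donne l'accélération: a(t) = -36·cos(2·t). La primitive de l'accélération, avec v(0) = 0, donne la vitesse: v(t) = -18·sin(2·t). En utilisant v(t) = -18·sin(2·t) et en substituant t = 3*pi/4, nous trouvons v = 18.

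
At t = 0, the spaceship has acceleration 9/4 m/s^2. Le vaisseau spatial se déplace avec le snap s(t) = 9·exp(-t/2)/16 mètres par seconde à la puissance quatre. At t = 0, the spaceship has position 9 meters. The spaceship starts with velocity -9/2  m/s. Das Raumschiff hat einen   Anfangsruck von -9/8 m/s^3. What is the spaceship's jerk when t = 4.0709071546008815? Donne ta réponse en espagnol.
Partiendo del snap s(t) = 9·exp(-t/2)/16, tomamos 1 integral. Tomando ∫s(t)dt y aplicando j(0) = -9/8, encontramos j(t) = -9·exp(-t/2)/8. Usando j(t) = -9·exp(-t/2)/8 y sustituyendo t = 4.0709071546008815, encontramos j = -0.146948875024636.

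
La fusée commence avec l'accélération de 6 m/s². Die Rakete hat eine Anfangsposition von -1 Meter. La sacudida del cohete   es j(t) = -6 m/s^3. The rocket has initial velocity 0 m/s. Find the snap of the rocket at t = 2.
We must differentiate our jerk equation j(t) = -6 1 time. The derivative of jerk gives snap: s(t) = 0. From the given snap equation s(t) = 0, we substitute t = 2 to get s = 0.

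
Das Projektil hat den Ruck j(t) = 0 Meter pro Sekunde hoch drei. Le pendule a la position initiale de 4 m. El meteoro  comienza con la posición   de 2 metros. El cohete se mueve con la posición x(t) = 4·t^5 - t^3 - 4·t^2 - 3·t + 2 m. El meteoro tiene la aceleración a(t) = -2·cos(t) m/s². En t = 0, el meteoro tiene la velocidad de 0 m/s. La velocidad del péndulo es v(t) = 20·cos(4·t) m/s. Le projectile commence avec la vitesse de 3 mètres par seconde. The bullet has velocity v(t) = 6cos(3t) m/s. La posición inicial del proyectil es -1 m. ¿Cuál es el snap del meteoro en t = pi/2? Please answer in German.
Ausgehend von der Beschleunigung a(t) = -2·cos(t), nehmen wir 2 Ableitungen. Durch Ableiten von der Beschleunigung erhalten wir den Ruck: j(t) = 2·sin(t). Die Ableitung von dem Ruck ergibt den Snap: s(t) = 2·cos(t). Aus der Gleichung für den Snap s(t) = 2·cos(t), setzen wir t = pi/2 ein und erhalten s = 0.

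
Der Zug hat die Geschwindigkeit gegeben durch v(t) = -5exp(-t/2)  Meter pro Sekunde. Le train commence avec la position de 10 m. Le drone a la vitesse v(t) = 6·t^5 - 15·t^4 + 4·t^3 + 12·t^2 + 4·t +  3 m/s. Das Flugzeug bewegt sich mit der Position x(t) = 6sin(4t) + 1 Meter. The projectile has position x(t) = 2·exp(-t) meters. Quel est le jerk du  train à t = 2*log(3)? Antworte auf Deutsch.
Ausgehend von der Geschwindigkeit v(t) = -5·exp(-t/2), nehmen wir 2 Ableitungen. Mit d/dt von v(t) finden wir a(t) = 5·exp(-t/2)/2. Durch Ableiten von der Beschleunigung erhalten wir den Ruck: j(t) = -5·exp(-t/2)/4. Mit j(t) = -5·exp(-t/2)/4 und Einsetzen von t = 2*log(3), finden wir j = -5/12.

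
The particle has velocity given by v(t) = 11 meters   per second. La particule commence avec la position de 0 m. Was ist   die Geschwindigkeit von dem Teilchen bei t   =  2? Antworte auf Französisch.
De l'équation de la vitesse v(t) = 11, nous substituons t = 2 pour obtenir v = 11.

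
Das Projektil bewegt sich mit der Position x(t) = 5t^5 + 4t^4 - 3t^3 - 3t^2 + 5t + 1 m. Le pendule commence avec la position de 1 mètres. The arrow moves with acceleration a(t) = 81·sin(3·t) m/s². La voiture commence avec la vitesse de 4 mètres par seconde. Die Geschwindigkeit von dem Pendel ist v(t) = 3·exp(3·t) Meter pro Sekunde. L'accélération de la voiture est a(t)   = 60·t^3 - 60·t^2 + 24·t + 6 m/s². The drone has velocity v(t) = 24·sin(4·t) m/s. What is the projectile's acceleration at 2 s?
Starting from position x(t) = 5·t^5 + 4·t^4 - 3·t^3 - 3·t^2 + 5·t + 1, we take 2 derivatives. The derivative of position gives velocity: v(t) = 25·t^4 + 16·t^3 - 9·t^2 - 6·t + 5. Taking d/dt of v(t), we find a(t) = 100·t^3 + 48·t^2 - 18·t - 6. From the given acceleration equation a(t) = 100·t^3 + 48·t^2 - 18·t - 6, we substitute t = 2 to get a = 950.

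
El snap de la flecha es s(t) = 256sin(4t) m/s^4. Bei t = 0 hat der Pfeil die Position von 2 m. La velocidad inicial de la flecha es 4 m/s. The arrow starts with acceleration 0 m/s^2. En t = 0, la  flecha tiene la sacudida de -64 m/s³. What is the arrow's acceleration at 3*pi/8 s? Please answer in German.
Wir müssen die Stammfunktion unserer Gleichung für den Snap s(t) = 256·sin(4·t) 2-mal finden. Die Stammfunktion von dem Snap ist der Ruck. Mit j(0) = -64 erhalten wir j(t) = -64·cos(4·t). Das Integral von dem Ruck, mit a(0) = 0, ergibt die Beschleunigung: a(t) = -16·sin(4·t). Wir haben die Beschleunigung a(t) = -16·sin(4·t). Durch Einsetzen von t = 3*pi/8: a(3*pi/8) = 16.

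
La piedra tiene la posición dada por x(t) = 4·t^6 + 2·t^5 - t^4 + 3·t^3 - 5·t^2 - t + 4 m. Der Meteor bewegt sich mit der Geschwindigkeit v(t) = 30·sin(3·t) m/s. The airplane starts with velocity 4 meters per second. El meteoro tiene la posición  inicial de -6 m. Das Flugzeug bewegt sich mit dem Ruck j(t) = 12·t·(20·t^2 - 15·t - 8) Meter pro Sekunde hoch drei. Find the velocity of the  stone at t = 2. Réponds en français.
Nous devons dériver notre équation de la position x(t) = 4·t^6 + 2·t^5 - t^4 + 3·t^3 - 5·t^2 - t + 4 1 fois. En dérivant la position, nous obtenons la vitesse: v(t) = 24·t^5 + 10·t^4 - 4·t^3 + 9·t^2 - 10·t - 1. En utilisant v(t) = 24·t^5 + 10·t^4 - 4·t^3 + 9·t^2 - 10·t - 1 et en substituant t = 2, nous trouvons v = 911.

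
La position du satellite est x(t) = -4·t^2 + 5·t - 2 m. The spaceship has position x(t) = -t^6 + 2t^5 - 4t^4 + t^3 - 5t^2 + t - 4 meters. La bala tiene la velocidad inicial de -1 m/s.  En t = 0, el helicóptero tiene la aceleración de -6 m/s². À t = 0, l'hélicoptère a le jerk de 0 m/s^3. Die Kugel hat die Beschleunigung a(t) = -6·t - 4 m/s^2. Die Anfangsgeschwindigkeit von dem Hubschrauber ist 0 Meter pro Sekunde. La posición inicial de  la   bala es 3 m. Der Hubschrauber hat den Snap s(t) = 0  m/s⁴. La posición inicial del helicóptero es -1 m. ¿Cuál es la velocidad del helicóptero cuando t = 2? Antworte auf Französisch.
Pour résoudre ceci, nous devons prendre 3 intégrales de notre équation du snap s(t) = 0. L'intégrale du snap, avec j(0) = 0, donne le jerk: j(t) = 0. En prenant ∫j(t)dt et en appliquant a(0) = -6, nous trouvons a(t) = -6. L'intégrale de l'accélération, avec v(0) = 0, donne la vitesse: v(t) = -6·t. En utilisant v(t) = -6·t et en substituant t = 2, nous trouvons v = -12.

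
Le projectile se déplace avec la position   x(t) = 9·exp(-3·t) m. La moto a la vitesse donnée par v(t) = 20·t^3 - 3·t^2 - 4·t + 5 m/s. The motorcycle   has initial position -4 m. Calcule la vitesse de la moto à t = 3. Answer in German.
Wir haben die Geschwindigkeit v(t) = 20·t^3 - 3·t^2 - 4·t + 5. Durch Einsetzen von t = 3: v(3) = 506.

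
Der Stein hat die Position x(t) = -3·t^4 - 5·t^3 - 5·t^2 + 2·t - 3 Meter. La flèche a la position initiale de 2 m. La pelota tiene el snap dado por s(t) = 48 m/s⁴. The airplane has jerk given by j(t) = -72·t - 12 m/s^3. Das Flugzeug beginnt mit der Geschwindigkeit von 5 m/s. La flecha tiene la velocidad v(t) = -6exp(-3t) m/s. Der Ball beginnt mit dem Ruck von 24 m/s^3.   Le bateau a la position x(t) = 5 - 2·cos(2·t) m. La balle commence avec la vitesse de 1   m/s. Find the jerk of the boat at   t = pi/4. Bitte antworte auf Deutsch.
Wir müssen unsere Gleichung für die Position x(t) = 5 - 2·cos(2·t) 3-mal ableiten. Mit d/dt von x(t) finden wir v(t) = 4·sin(2·t). Mit d/dt von v(t) finden wir a(t) = 8·cos(2·t). Mit d/dt von a(t) finden wir j(t) = -16·sin(2·t). Aus der Gleichung für den Ruck j(t) = -16·sin(2·t), setzen wir t = pi/4 ein und erhalten j = -16.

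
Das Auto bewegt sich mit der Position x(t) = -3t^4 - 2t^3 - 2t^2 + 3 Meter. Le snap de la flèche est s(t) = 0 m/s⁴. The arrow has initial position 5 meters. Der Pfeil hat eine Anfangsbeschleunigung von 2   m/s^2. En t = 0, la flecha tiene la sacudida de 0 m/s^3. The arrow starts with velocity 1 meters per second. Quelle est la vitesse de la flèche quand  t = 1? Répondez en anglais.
We need to integrate our snap equation s(t) = 0 3 times. Integrating snap and using the initial condition j(0) = 0, we get j(t) = 0. The antiderivative of jerk, with a(0) = 2, gives acceleration: a(t) = 2. The integral of acceleration is velocity. Using v(0) = 1, we get v(t) = 2·t + 1. Using v(t) = 2·t + 1 and substituting t = 1, we find v = 3.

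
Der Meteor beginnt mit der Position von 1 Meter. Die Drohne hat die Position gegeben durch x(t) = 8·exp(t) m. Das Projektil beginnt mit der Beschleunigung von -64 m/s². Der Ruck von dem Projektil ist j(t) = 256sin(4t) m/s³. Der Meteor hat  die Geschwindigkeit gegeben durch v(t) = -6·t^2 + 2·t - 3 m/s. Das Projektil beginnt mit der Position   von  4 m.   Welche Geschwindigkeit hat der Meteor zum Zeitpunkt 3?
Aus der Gleichung für die Geschwindigkeit v(t) = -6·t^2 + 2·t - 3, setzen wir t = 3 ein und erhalten v = -51.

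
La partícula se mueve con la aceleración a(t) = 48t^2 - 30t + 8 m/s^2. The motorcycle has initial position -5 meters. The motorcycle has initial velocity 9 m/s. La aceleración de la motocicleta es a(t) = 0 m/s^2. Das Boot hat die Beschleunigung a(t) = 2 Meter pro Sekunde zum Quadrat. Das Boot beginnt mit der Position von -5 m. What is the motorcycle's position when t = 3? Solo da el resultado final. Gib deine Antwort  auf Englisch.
x(3) = 22.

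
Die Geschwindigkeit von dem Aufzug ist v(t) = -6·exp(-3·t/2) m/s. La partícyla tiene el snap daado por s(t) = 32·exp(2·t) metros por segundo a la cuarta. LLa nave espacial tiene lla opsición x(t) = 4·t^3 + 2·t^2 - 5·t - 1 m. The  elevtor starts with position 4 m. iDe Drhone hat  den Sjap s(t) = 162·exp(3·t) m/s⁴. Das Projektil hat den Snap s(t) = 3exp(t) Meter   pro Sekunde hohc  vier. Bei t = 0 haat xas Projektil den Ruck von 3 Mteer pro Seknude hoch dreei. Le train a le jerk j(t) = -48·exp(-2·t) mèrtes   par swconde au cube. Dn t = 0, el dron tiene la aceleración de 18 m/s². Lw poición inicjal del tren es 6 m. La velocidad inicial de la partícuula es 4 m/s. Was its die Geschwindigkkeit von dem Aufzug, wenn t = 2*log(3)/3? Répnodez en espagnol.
De la ecuación de la velocidad v(t) = -6·exp(-3·t/2), sustituimos t = 2*log(3)/3 para obtener v = -2.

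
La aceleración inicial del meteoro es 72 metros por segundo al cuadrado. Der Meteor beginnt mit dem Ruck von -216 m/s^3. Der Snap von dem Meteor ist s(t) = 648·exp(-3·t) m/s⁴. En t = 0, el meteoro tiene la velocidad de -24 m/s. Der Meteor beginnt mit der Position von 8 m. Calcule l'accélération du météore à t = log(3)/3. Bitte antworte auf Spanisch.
Partiendo del snap s(t) = 648·exp(-3·t), tomamos 2 antiderivadas. La antiderivada del snap es la sacudida. Usando j(0) = -216, obtenemos j(t) = -216·exp(-3·t). La integral de la sacudida, con a(0) = 72, da la aceleración: a(t) = 72·exp(-3·t). Usando a(t) = 72·exp(-3·t) y sustituyendo t = log(3)/3, encontramos a = 24.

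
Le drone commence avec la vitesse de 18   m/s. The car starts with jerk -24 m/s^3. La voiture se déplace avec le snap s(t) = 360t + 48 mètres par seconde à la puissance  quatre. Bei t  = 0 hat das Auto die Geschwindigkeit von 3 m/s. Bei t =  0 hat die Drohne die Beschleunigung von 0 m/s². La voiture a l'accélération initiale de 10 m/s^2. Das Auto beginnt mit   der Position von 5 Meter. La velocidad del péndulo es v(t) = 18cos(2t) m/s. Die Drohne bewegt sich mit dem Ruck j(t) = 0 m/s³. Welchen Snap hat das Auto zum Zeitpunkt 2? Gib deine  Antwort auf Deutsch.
Wir haben den Snap s(t) = 360·t + 48. Durch Einsetzen von t = 2: s(2) = 768.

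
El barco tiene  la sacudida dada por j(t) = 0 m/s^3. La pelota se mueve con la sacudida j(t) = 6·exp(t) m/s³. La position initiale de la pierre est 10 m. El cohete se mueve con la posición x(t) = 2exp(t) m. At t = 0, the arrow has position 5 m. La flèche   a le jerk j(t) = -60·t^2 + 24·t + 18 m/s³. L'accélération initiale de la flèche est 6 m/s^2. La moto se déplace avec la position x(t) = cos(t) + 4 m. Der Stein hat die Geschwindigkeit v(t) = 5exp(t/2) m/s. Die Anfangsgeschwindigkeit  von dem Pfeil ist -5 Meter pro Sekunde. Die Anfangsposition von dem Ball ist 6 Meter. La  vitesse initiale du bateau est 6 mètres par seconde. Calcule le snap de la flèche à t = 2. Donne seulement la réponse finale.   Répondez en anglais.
At t = 2, s = -216.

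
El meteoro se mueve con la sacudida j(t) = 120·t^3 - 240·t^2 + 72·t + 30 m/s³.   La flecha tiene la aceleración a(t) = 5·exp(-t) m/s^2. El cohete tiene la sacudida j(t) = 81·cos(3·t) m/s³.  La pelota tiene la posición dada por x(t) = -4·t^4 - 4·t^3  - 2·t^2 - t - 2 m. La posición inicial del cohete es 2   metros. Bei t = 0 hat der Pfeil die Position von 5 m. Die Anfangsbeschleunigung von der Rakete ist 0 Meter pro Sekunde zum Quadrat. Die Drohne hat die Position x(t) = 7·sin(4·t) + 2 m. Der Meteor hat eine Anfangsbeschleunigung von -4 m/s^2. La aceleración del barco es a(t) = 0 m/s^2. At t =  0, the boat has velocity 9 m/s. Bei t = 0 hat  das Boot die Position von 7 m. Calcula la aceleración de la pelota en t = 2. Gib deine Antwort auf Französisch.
En partant de la position x(t) = -4·t^4 - 4·t^3 - 2·t^2 - t - 2, nous prenons 2 dérivées. En prenant d/dt de x(t), nous trouvons v(t) = -16·t^3 - 12·t^2 - 4·t - 1. La dérivée de la vitesse donne l'accélération: a(t) = -48·t^2 - 24·t - 4. En utilisant a(t) = -48·t^2 - 24·t - 4 et en substituant t = 2, nous trouvons a = -244.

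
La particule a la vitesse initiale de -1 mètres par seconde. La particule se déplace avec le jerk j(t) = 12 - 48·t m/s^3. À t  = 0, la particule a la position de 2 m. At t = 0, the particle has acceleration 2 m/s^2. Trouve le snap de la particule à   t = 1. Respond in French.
En partant du jerk j(t) = 12 - 48·t, nous prenons 1 dérivée. La dérivée du jerk donne le snap: s(t) = -48. En utilisant s(t) = -48 et en substituant t = 1, nous trouvons s = -48.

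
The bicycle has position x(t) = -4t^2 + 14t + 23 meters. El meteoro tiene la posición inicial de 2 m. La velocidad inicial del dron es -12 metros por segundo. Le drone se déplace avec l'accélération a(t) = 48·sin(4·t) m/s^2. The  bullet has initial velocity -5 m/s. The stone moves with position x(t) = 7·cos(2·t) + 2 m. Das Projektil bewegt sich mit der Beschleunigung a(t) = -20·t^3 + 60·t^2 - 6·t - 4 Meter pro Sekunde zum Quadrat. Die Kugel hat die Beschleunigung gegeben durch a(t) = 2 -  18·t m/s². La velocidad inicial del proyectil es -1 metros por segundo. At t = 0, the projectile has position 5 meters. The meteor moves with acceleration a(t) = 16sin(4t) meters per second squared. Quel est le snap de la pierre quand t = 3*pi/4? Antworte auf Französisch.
Nous devons dériver notre équation de la position x(t) = 7·cos(2·t) + 2 4 fois. En prenant d/dt de x(t), nous trouvons v(t) = -14·sin(2·t). En prenant d/dt de v(t), nous trouvons a(t) = -28·cos(2·t). En dérivant l'accélération, nous obtenons le jerk: j(t) = 56·sin(2·t). En prenant d/dt de j(t), nous trouvons s(t) = 112·cos(2·t). Nous avons le snap s(t) = 112·cos(2·t). En substituant t = 3*pi/4: s(3*pi/4) = 0.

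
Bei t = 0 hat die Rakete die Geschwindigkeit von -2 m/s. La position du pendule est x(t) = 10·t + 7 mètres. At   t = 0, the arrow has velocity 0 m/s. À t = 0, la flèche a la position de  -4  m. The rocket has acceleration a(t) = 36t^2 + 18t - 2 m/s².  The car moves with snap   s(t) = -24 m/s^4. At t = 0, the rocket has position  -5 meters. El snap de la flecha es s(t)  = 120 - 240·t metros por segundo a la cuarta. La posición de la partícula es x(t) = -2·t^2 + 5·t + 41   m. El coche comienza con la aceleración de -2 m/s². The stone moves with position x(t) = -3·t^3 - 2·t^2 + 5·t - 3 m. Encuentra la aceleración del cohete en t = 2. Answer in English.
From the given acceleration equation a(t) = 36·t^2 + 18·t - 2, we substitute t = 2 to get a = 178.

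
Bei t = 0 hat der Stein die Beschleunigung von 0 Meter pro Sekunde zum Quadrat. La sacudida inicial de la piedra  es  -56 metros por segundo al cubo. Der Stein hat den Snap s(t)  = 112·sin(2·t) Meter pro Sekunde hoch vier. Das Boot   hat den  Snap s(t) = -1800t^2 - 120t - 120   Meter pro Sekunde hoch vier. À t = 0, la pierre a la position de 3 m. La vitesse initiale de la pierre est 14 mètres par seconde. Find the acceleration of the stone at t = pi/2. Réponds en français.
Nous devons trouver la primitive de notre équation du snap s(t) = 112·sin(2·t) 2 fois. L'intégrale du snap, avec j(0) = -56, donne le jerk: j(t) = -56·cos(2·t). La primitive du jerk est l'accélération. En utilisant a(0) = 0, nous obtenons a(t) = -28·sin(2·t). Nous avons l'accélération a(t) = -28·sin(2·t). En substituant t = pi/2: a(pi/2) = 0.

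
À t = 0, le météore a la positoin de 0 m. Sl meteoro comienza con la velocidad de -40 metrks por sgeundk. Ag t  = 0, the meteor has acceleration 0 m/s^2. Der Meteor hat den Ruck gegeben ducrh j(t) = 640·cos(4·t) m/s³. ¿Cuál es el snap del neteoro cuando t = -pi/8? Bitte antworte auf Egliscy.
We must differentiate our jerk equation j(t) = 640·cos(4·t) 1 time. Taking d/dt of j(t), we find s(t) = -2560·sin(4·t). We have snap s(t) = -2560·sin(4·t). Substituting t = -pi/8: s(-pi/8) = 2560.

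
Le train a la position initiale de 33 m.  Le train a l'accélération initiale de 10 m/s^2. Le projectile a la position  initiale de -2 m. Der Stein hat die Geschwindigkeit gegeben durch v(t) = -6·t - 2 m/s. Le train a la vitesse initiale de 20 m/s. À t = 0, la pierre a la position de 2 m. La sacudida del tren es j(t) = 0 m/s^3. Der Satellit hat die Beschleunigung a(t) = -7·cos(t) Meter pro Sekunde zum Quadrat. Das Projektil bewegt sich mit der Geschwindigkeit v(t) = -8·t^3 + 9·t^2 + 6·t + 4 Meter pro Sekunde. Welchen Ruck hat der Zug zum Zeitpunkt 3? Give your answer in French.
Nous avons le jerk j(t) = 0. En substituant t = 3: j(3) = 0.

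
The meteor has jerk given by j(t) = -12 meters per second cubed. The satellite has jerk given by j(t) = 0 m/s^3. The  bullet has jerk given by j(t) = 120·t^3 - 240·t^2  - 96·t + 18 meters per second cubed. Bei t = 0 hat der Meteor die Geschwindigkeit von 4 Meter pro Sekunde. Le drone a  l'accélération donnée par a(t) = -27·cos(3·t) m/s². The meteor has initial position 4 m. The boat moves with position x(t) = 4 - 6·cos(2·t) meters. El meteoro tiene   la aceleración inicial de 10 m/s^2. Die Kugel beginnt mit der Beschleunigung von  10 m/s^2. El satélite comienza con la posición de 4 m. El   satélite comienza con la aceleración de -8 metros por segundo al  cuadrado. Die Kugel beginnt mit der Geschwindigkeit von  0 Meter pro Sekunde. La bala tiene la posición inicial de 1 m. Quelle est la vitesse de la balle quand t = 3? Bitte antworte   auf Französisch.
Pour résoudre ceci, nous devons prendre 2 primitives de notre équation du jerk j(t) = 120·t^3 - 240·t^2 - 96·t + 18. L'intégrale du jerk, avec a(0) = 10, donne l'accélération: a(t) = 30·t^4 - 80·t^3 - 48·t^2 + 18·t + 10. La primitive de l'accélération, avec v(0) = 0, donne la vitesse: v(t) = t·(6·t^4 - 20·t^3 - 16·t^2 + 9·t + 10). Nous avons la vitesse v(t) = t·(6·t^4 - 20·t^3 - 16·t^2 + 9·t + 10). En substituant t = 3: v(3) = -483.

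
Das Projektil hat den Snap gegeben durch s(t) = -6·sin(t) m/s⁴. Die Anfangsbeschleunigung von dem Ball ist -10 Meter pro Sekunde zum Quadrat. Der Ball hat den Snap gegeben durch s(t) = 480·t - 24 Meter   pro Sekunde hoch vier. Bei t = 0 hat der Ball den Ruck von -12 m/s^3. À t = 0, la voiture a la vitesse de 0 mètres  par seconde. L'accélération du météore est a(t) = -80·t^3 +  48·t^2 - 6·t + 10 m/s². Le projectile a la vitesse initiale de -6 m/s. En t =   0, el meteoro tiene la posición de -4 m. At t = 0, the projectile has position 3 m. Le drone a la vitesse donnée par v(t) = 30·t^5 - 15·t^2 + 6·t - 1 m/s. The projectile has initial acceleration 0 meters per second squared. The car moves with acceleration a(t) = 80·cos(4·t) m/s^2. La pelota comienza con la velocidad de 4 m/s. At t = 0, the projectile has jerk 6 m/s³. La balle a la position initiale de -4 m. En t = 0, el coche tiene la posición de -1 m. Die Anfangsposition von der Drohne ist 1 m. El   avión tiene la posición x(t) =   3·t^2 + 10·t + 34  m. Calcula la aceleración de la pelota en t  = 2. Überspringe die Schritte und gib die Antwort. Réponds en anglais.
a(2) = 558.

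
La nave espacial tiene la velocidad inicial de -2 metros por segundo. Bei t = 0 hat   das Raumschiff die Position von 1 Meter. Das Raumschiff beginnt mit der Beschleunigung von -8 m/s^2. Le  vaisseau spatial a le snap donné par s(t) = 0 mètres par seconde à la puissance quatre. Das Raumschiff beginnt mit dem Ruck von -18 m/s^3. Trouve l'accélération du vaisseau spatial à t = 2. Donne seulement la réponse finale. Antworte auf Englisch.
At t = 2, a = -44.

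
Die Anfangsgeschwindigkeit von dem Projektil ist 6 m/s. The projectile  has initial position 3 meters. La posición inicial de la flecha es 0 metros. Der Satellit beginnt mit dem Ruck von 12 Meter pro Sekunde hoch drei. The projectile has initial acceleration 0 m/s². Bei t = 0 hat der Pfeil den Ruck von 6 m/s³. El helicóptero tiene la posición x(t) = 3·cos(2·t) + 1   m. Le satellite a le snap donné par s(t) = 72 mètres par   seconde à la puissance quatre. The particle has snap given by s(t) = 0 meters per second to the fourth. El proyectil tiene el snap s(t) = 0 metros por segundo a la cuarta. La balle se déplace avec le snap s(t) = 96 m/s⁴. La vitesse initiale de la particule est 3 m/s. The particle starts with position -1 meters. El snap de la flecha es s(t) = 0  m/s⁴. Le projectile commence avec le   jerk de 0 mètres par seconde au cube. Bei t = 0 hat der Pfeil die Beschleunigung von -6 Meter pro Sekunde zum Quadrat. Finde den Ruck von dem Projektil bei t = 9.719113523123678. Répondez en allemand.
Wir müssen die Stammfunktion unserer Gleichung für den Snap s(t) = 0 1-mal finden. Mit ∫s(t)dt und Anwendung von j(0) = 0, finden wir j(t) = 0. Wir haben den Ruck j(t) = 0. Durch Einsetzen von t = 9.719113523123678: j(9.719113523123678) = 0.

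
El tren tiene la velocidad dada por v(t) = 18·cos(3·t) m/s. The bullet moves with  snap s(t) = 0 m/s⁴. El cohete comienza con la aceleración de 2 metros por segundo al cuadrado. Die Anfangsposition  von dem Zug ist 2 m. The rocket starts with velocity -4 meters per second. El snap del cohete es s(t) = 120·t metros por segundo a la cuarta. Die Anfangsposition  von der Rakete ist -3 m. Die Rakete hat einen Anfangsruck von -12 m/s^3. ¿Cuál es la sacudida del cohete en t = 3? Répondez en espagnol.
Necesitamos integrar nuestra ecuación del snap s(t) = 120·t 1 vez. La antiderivada del snap, con j(0) = -12, da la sacudida: j(t) = 60·t^2 - 12. Tenemos la sacudida j(t) = 60·t^2 - 12. Sustituyendo t = 3: j(3) = 528.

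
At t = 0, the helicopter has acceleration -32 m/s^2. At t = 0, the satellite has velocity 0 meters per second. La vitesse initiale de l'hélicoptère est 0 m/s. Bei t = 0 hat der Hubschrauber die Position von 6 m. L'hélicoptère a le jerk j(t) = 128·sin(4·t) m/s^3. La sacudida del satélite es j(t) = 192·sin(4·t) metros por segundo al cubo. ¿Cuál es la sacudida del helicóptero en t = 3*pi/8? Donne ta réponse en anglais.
We have jerk j(t) = 128·sin(4·t). Substituting t = 3*pi/8: j(3*pi/8) = -128.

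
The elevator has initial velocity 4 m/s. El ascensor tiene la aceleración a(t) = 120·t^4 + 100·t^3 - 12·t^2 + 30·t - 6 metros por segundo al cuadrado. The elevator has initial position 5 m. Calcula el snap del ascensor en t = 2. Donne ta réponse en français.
Nous devons dériver notre équation de l'accélération a(t) = 120·t^4 + 100·t^3 - 12·t^2 + 30·t - 6 2 fois. En prenant d/dt de a(t), nous trouvons j(t) = 480·t^3 + 300·t^2 - 24·t + 30. En prenant d/dt de j(t), nous trouvons s(t) = 1440·t^2 + 600·t - 24. Nous avons le snap s(t) = 1440·t^2 + 600·t - 24. En substituant t = 2: s(2) = 6936.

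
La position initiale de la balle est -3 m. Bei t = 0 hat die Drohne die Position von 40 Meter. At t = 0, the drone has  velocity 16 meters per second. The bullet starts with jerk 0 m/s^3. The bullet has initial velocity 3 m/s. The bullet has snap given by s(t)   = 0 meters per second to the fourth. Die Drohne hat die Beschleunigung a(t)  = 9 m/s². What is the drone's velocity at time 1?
Starting from acceleration a(t) = 9, we take 1 integral. Integrating acceleration and using the initial condition v(0) = 16, we get v(t) = 9·t + 16. We have velocity v(t) = 9·t + 16. Substituting t = 1: v(1) = 25.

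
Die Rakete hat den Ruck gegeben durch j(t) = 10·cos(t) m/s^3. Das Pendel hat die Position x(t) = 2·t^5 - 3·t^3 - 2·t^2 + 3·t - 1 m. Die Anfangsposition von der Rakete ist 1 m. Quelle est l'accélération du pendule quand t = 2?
En partant de la position x(t) = 2·t^5 - 3·t^3 - 2·t^2 + 3·t - 1, nous prenons 2 dérivées. En dérivant la position, nous obtenons la vitesse: v(t) = 10·t^4 - 9·t^2 - 4·t + 3. En dérivant la vitesse, nous obtenons l'accélération: a(t) = 40·t^3 - 18·t - 4. En utilisant a(t) = 40·t^3 - 18·t - 4 et en substituant t = 2, nous trouvons a = 280.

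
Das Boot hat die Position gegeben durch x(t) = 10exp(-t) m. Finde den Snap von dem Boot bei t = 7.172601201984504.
Um dies zu lösen, müssen wir 4 Ableitungen unserer Gleichung für die Position x(t) = 10·exp(-t) nehmen. Mit d/dt von x(t) finden wir v(t) = -10·exp(-t). Mit d/dt von v(t) finden wir a(t) = 10·exp(-t). Mit d/dt von a(t) finden wir j(t) = -10·exp(-t). Mit d/dt von j(t) finden wir s(t) = 10·exp(-t). Aus der Gleichung für den Snap s(t) = 10·exp(-t), setzen wir t = 7.172601201984504 ein und erhalten s = 0.00767324167872290.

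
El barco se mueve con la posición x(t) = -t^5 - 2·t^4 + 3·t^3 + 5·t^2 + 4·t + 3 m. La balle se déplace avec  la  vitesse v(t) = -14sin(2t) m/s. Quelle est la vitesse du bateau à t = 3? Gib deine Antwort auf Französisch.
Nous devons dériver notre équation de la position x(t) = -t^5 - 2·t^4 + 3·t^3 + 5·t^2 + 4·t + 3 1 fois. La dérivée de la position donne la vitesse: v(t) = -5·t^4 - 8·t^3 + 9·t^2 + 10·t + 4. De l'équation de la vitesse v(t) = -5·t^4 - 8·t^3 + 9·t^2 + 10·t + 4, nous substituons t = 3 pour obtenir v = -506.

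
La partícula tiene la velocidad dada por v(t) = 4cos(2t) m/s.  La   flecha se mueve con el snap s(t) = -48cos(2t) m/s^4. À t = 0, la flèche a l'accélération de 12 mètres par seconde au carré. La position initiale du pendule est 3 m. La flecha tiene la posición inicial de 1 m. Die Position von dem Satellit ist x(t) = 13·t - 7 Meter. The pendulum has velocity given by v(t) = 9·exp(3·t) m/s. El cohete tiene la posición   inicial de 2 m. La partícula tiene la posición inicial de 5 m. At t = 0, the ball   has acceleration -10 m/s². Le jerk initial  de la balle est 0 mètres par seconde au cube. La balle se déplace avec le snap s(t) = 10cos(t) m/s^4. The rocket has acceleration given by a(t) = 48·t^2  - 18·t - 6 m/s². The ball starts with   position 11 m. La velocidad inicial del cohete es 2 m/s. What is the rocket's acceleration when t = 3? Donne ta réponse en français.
Nous avons l'accélération a(t) = 48·t^2 - 18·t - 6. En substituant t = 3: a(3) = 372.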